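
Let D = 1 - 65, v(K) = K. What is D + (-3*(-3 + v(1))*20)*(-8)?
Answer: -1024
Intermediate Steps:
D = -64
D + (-3*(-3 + v(1))*20)*(-8) = -64 + (-3*(-3 + 1)*20)*(-8) = -64 + (-3*(-2)*20)*(-8) = -64 + (6*20)*(-8) = -64 + 120*(-8) = -64 - 960 = -1024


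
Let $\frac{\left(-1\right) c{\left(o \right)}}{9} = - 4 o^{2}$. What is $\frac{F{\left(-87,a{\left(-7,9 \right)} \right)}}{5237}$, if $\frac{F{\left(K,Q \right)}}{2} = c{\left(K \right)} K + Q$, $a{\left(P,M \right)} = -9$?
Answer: $- \frac{47412234}{5237} \approx -9053.3$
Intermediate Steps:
$c{\left(o \right)} = 36 o^{2}$ ($c{\left(o \right)} = - 9 \left(- 4 o^{2}\right) = 36 o^{2}$)
$F{\left(K,Q \right)} = 2 Q + 72 K^{3}$ ($F{\left(K,Q \right)} = 2 \left(36 K^{2} K + Q\right) = 2 \left(36 K^{3} + Q\right) = 2 \left(Q + 36 K^{3}\right) = 2 Q + 72 K^{3}$)
$\frac{F{\left(-87,a{\left(-7,9 \right)} \right)}}{5237} = \frac{2 \left(-9\right) + 72 \left(-87\right)^{3}}{5237} = \left(-18 + 72 \left(-658503\right)\right) \frac{1}{5237} = \left(-18 - 47412216\right) \frac{1}{5237} = \left(-47412234\right) \frac{1}{5237} = - \frac{47412234}{5237}$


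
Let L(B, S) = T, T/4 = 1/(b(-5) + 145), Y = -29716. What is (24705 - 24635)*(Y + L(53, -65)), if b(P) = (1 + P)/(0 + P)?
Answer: -1516406080/729 ≈ -2.0801e+6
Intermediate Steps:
b(P) = (1 + P)/P
T = 20/729 (T = 4/((1 - 5)/(-5) + 145) = 4/(-1/5*(-4) + 145) = 4/(4/5 + 145) = 4/(729/5) = 4*(5/729) = 20/729 ≈ 0.027435)
L(B, S) = 20/729
(24705 - 24635)*(Y + L(53, -65)) = (24705 - 24635)*(-29716 + 20/729) = 70*(-21662944/729) = -1516406080/729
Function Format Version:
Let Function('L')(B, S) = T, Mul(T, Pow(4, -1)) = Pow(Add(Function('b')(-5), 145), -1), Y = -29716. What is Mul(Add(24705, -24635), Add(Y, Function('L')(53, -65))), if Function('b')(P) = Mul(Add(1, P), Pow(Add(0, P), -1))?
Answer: Rational(-1516406080, 729) ≈ -2.0801e+6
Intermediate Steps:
Function('b')(P) = Mul(Pow(P, -1), Add(1, P)) (Function('b')(P) = Mul(Add(1, P), Pow(P, -1)) = Mul(Pow(P, -1), Add(1, P)))
T = Rational(20, 729) (T = Mul(4, Pow(Add(Mul(Pow(-5, -1), Add(1, -5)), 145), -1)) = Mul(4, Pow(Add(Mul(Rational(-1, 5), -4), 145), -1)) = Mul(4, Pow(Add(Rational(4, 5), 145), -1)) = Mul(4, Pow(Rational(729, 5), -1)) = Mul(4, Rational(5, 729)) = Rational(20, 729) ≈ 0.027435)
Function('L')(B, S) = Rational(20, 729)
Mul(Add(24705, -24635), Add(Y, Function('L')(53, -65))) = Mul(Add(24705, -24635), Add(-29716, Rational(20, 729))) = Mul(70, Rational(-21662944, 729)) = Rational(-1516406080, 729)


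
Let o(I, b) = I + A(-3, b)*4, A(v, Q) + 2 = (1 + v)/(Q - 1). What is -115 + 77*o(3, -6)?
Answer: -412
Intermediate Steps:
A(v, Q) = -2 + (1 + v)/(-1 + Q) (A(v, Q) = -2 + (1 + v)/(Q - 1) = -2 + (1 + v)/(-1 + Q))
o(I, b) = I - 8*b/(-1 + b) (o(I, b) = I + ((3 - 3 - 2*b)/(-1 + b))*4 = I + ((-2*b)/(-1 + b))*4 = I - 2*b/(-1 + b)*4 = I - 8*b/(-1 + b))
-115 + 77*o(3, -6) = -115 + 77*((-8*(-6) + 3*(-1 - 6))/(-1 - 6)) = -115 + 77*((48 + 3*(-7))/(-7)) = -115 + 77*(-(48 - 21)/7) = -115 + 77*(-1/7*27) = -115 + 77*(-27/7) = -115 - 297 = -412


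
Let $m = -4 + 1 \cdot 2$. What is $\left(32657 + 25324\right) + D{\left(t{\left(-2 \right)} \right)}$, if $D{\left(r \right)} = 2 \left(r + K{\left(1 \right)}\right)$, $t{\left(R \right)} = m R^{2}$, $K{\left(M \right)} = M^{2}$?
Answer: $57967$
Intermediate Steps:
$m = -2$ ($m = -4 + 2 = -2$)
$t{\left(R \right)} = - 2 R^{2}$
$D{\left(r \right)} = 2 + 2 r$ ($D{\left(r \right)} = 2 \left(r + 1^{2}\right) = 2 \left(r + 1\right) = 2 \left(1 + r\right) = 2 + 2 r$)
$\left(32657 + 25324\right) + D{\left(t{\left(-2 \right)} \right)} = \left(32657 + 25324\right) + \left(2 + 2 \left(- 2 \left(-2\right)^{2}\right)\right) = 57981 + \left(2 + 2 \left(\left(-2\right) 4\right)\right) = 57981 + \left(2 + 2 \left(-8\right)\right) = 57981 + \left(2 - 16\right) = 57981 - 14 = 57967$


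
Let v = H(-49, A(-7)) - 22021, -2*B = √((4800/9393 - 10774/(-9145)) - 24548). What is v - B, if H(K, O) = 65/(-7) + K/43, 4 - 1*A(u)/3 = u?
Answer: -6631459/301 + I*√20940950824827470/1847290 ≈ -22031.0 + 78.336*I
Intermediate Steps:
A(u) = 12 - 3*u
H(K, O) = -65/7 + K/43 (H(K, O) = 65*(-⅐) + K*(1/43) = -65/7 + K/43)
B = -I*√20940950824827470/1847290 (B = -√((4800/9393 - 10774/(-9145)) - 24548)/2 = -√((4800*(1/9393) - 10774*(-1/9145)) - 24548)/2 = -√((1600/3131 + 10774/9145) - 24548)/2 = -√(1560174/923645 - 24548)/2 = -I*√20940950824827470/1847290 ≈ -78.336*I)
v = -6631459/301 (v = (-65/7 + (1/43)*(-49)) - 22021 = (-65/7 - 49/43) - 22021 = -3138/301 - 22021 = -6631459/301 ≈ -22031.)
v - B = -6631459/301 - (-1)*I*√20940950824827470/1847290 = -6631459/301 + I*√20940950824827470/1847290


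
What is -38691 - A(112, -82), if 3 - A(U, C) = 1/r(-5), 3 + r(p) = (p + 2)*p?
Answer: -464327/12 ≈ -38694.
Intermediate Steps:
r(p) = -3 + p*(2 + p) (r(p) = -3 + (p + 2)*p = -3 + (2 + p)*p = -3 + p*(2 + p))
A(U, C) = 35/12 (A(U, C) = 3 - 1/(-3 + (-5)**2 + 2*(-5)) = 3 - 1/(-3 + 25 - 10) = 3 - 1/12 = 35/12)
-38691 - A(112, -82) = -38691 - 1*35/12 = -38691 - 35/12 = -464327/12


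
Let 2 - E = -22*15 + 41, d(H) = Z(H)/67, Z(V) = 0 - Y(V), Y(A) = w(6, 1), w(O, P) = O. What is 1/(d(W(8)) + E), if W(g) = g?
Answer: 67/19491 ≈ 0.0034375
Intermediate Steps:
Y(A) = 6
Z(V) = -6 (Z(V) = 0 - 1*6 = 0 - 6 = -6)
d(H) = -6/67
E = 291 (E = 2 - (-22*15 + 41) = 2 - (-330 + 41) = 2 - 1*(-289) = 2 + 289 = 291)
1/(d(W(8)) + E) = 1/(-6/67 + 291) = 1/(19491/67) = 67/19491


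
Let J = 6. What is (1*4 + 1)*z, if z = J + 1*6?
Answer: 60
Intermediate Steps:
z = 12 (z = 6 + 1*6 = 6 + 6 = 12)
(1*4 + 1)*z = (1*4 + 1)*12 = (4 + 1)*12 = 5*12 = 60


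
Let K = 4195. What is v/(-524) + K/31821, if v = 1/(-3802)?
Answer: 8357512181/63395323608 ≈ 0.13183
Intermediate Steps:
v = -1/3802 ≈ -0.00026302
v/(-524) + K/31821 = -1/3802/(-524) + 4195/31821 = -1/3802*(-1/524) + 4195*(1/31821) = 1/1992248 + 4195/31821 = 8357512181/63395323608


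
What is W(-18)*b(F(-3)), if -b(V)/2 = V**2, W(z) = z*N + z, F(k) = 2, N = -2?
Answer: -144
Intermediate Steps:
W(z) = -z (W(z) = z*(-2) + z = -2*z + z = -z)
b(V) = -2*V**2
W(-18)*b(F(-3)) = (-1*(-18))*(-2*2**2) = 18*(-2*4) = 18*(-8) = -144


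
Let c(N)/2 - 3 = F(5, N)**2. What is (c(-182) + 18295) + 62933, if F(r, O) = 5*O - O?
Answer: 1141202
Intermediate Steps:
F(r, O) = 4*O
c(N) = 6 + 32*N**2 (c(N) = 6 + 2*(4*N)**2 = 6 + 2*(16*N**2) = 6 + 32*N**2)
(c(-182) + 18295) + 62933 = ((6 + 32*(-182)**2) + 18295) + 62933 = ((6 + 32*33124) + 18295) + 62933 = ((6 + 1059968) + 18295) + 62933 = (1059974 + 18295) + 62933 = 1078269 + 62933 = 1141202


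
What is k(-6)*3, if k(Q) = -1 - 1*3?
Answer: -12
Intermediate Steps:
k(Q) = -4 (k(Q) = -1 - 3 = -4)
k(-6)*3 = -4*3 = -12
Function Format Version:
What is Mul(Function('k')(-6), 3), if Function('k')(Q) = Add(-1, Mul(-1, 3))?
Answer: -12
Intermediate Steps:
Function('k')(Q) = -4 (Function('k')(Q) = Add(-1, -3) = -4)
Mul(Function('k')(-6), 3) = Mul(-4, 3) = -12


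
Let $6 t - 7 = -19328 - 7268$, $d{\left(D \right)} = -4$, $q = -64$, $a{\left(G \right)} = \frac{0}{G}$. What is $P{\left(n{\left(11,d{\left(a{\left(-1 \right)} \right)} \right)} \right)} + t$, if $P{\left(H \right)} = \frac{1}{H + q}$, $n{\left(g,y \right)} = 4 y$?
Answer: $- \frac{354521}{80} \approx -4431.5$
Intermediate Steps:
$a{\left(G \right)} = 0$
$t = - \frac{8863}{2}$ ($t = \frac{7}{6} + \frac{-19328 - 7268}{6} = \frac{7}{6} + \frac{1}{6} \left(-26596\right) = \frac{7}{6} - \frac{13298}{3} = - \frac{8863}{2} \approx -4431.5$)
$P{\left(H \right)} = \frac{1}{-64 + H}$ ($P{\left(H \right)} = \frac{1}{H - 64} = \frac{1}{-64 + H}$)
$P{\left(n{\left(11,d{\left(a{\left(-1 \right)} \right)} \right)} \right)} + t = \frac{1}{-64 + 4 \left(-4\right)} - \frac{8863}{2} = \frac{1}{-64 - 16} - \frac{8863}{2} = \frac{1}{-80} - \frac{8863}{2} = - \frac{1}{80} - \frac{8863}{2} = - \frac{354521}{80}$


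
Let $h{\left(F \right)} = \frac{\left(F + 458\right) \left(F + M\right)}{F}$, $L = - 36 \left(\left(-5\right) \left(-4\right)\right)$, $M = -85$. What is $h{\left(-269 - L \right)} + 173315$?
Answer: $\frac{78497759}{451} \approx 1.7405 \cdot 10^{5}$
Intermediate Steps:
$L = -720$ ($L = \left(-36\right) 20 = -720$)
$h{\left(F \right)} = \frac{\left(-85 + F\right) \left(458 + F\right)}{F}$ ($h{\left(F \right)} = \frac{\left(F + 458\right) \left(F - 85\right)}{F} = \frac{\left(458 + F\right) \left(-85 + F\right)}{F} = \frac{\left(-85 + F\right) \left(458 + F\right)}{F}$)
$h{\left(-269 - L \right)} + 173315 = \left(373 - -451 - \frac{38930}{-269 - -720}\right) + 173315 = \left(373 + \left(-269 + 720\right) - \frac{38930}{-269 + 720}\right) + 173315 = \left(373 + 451 - \frac{38930}{451}\right) + 173315 = \frac{332694}{451} + 173315 = \frac{78497759}{451}$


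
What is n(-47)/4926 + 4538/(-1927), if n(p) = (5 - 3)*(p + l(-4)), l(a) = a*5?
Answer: -11306203/4746201 ≈ -2.3822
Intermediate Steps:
l(a) = 5*a
n(p) = -40 + 2*p (n(p) = (5 - 3)*(p + 5*(-4)) = 2*(p - 20) = 2*(-20 + p) = -40 + 2*p)
n(-47)/4926 + 4538/(-1927) = (-40 + 2*(-47))/4926 + 4538/(-1927) = (-40 - 94)*(1/4926) + 4538*(-1/1927) = -134*1/4926 - 4538/1927 = -67/2463 - 4538/1927 = -11306203/4746201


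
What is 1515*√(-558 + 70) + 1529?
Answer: 1529 + 3030*I*√122 ≈ 1529.0 + 33467.0*I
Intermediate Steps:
1515*√(-558 + 70) + 1529 = 1515*√(-488) + 1529 = 1515*(2*I*√122) + 1529 = 3030*I*√122 + 1529 = 1529 + 3030*I*√122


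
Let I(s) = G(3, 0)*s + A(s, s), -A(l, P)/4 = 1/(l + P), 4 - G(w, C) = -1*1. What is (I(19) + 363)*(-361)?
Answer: -165300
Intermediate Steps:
G(w, C) = 5 (G(w, C) = 4 - (-1) = 4 - 1*(-1) = 4 + 1 = 5)
A(l, P) = -4/(P + l) (A(l, P) = -4/(l + P) = -4/(P + l))
I(s) = -2/s + 5*s (I(s) = 5*s - 4/(s + s) = 5*s - 4*1/(2*s) = 5*s - 2/s = -2/s + 5*s)
(I(19) + 363)*(-361) = ((-2/19 + 5*19) + 363)*(-361) = ((-2*1/19 + 95) + 363)*(-361) = ((-2/19 + 95) + 363)*(-361) = (1803/19 + 363)*(-361) = (8700/19)*(-361) = -165300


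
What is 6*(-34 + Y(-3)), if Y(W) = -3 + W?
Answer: -240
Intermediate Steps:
6*(-34 + Y(-3)) = 6*(-34 + (-3 - 3)) = 6*(-34 - 6) = 6*(-40) = -240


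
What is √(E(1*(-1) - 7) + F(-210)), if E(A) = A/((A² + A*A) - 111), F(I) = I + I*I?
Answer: √12684074/17 ≈ 209.50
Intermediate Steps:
F(I) = I + I²
E(A) = A/(-111 + 2*A²) (E(A) = A/((A² + A²) - 111) = A/(2*A² - 111) = A/(-111 + 2*A²))
√(E(1*(-1) - 7) + F(-210)) = √((1*(-1) - 7)/(-111 + 2*(1*(-1) - 7)²) - 210*(1 - 210)) = √((-1 - 7)/(-111 + 2*(-1 - 7)²) - 210*(-209)) = √(-8/(-111 + 2*(-8)²) + 43890) = √(-8/(-111 + 2*64) + 43890) = √(-8/(-111 + 128) + 43890) = √(-8/17 + 43890) = √(746122/17) = √12684074/17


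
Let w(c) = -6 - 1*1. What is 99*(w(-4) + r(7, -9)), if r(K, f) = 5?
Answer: -198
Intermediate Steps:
w(c) = -7 (w(c) = -6 - 1 = -7)
99*(w(-4) + r(7, -9)) = 99*(-7 + 5) = 99*(-2) = -198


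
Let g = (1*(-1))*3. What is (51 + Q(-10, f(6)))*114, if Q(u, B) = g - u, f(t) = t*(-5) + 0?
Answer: 6612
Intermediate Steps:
f(t) = -5*t (f(t) = -5*t + 0 = -5*t)
g = -3 (g = -1*3 = -3)
Q(u, B) = -3 - u
(51 + Q(-10, f(6)))*114 = (51 + (-3 - 1*(-10)))*114 = (51 + (-3 + 10))*114 = (51 + 7)*114 = 58*114 = 6612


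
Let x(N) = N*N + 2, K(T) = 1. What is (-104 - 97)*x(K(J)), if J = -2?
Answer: -603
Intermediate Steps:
x(N) = 2 + N² (x(N) = N² + 2 = 2 + N²)
(-104 - 97)*x(K(J)) = (-104 - 97)*(2 + 1²) = -201*(2 + 1) = -201*3 = -603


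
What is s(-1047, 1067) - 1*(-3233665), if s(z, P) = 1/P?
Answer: 3450320556/1067 ≈ 3.2337e+6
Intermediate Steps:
s(-1047, 1067) - 1*(-3233665) = 1/1067 - 1*(-3233665) = 1/1067 + 3233665 = 3450320556/1067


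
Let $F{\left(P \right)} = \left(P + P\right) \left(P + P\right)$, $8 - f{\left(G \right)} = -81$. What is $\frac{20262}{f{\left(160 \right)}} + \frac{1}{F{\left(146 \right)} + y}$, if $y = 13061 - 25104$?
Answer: $\frac{1483603991}{6516669} \approx 227.66$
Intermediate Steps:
$f{\left(G \right)} = 89$ ($f{\left(G \right)} = 8 - -81 = 8 + 81 = 89$)
$y = -12043$ ($y = 13061 - 25104 = -12043$)
$F{\left(P \right)} = 4 P^{2}$ ($F{\left(P \right)} = 2 P 2 P = 4 P^{2}$)
$\frac{20262}{f{\left(160 \right)}} + \frac{1}{F{\left(146 \right)} + y} = \frac{20262}{89} + \frac{1}{4 \cdot 146^{2} - 12043} = 20262 \cdot \frac{1}{89} + \frac{1}{4 \cdot 21316 - 12043} = \frac{20262}{89} + \frac{1}{85264 - 12043} = \frac{20262}{89} + \frac{1}{73221} = \frac{1483603991}{6516669}$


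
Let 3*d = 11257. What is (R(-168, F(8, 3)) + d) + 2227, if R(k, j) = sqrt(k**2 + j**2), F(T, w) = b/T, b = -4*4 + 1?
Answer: 17938/3 + 3*sqrt(200729)/8 ≈ 6147.3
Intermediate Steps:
d = 11257/3 (d = (1/3)*11257 = 11257/3 ≈ 3752.3)
b = -15 (b = -16 + 1 = -15)
F(T, w) = -15/T
R(k, j) = sqrt(j**2 + k**2)
(R(-168, F(8, 3)) + d) + 2227 = (sqrt((-15/8)**2 + (-168)**2) + 11257/3) + 2227 = (sqrt((-15*1/8)**2 + 28224) + 11257/3) + 2227 = (sqrt((-15/8)**2 + 28224) + 11257/3) + 2227 = (sqrt(225/64 + 28224) + 11257/3) + 2227 = (sqrt(1806561/64) + 11257/3) + 2227 = (3*sqrt(200729)/8 + 11257/3) + 2227 = (11257/3 + 3*sqrt(200729)/8) + 2227 = 17938/3 + 3*sqrt(200729)/8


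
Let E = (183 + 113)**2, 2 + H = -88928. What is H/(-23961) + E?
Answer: 2099455906/23961 ≈ 87620.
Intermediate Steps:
H = -88930 (H = -2 - 88928 = -88930)
E = 87616 (E = 296**2 = 87616)
H/(-23961) + E = -88930/(-23961) + 87616 = -88930*(-1/23961) + 87616 = 88930/23961 + 87616 = 2099455906/23961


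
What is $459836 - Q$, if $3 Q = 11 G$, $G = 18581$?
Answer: $\frac{1175117}{3} \approx 3.9171 \cdot 10^{5}$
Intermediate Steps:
$Q = \frac{204391}{3}$ ($Q = \frac{11 \cdot 18581}{3} = \frac{1}{3} \cdot 204391 = \frac{204391}{3} \approx 68130.0$)
$459836 - Q = 459836 - \frac{204391}{3} = \frac{1175117}{3}$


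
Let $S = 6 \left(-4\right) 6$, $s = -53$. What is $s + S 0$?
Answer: $-53$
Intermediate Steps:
$S = -144$ ($S = \left(-24\right) 6 = -144$)
$s + S 0 = -53 - 0 = -53 + 0 = -53$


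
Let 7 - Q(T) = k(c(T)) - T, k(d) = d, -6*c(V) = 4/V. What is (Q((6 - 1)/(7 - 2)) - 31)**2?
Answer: 4489/9 ≈ 498.78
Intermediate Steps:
c(V) = -2/(3*V)
Q(T) = 7 + T + 2/(3*T) (Q(T) = 7 - (-2/(3*T) - T) = 7 - (-T - 2/(3*T)) = 7 + (T + 2/(3*T)) = 7 + T + 2/(3*T))
(Q((6 - 1)/(7 - 2)) - 31)**2 = ((7 + (6 - 1)/(7 - 2) + 2/(3*(((6 - 1)/(7 - 2))))) - 31)**2 = ((7 + 5/5 + 2/(3*((5/5)))) - 31)**2 = ((7 + 5*(1/5) + 2/(3*((5*(1/5))))) - 31)**2 = ((7 + 1 + (2/3)/1) - 31)**2 = ((7 + 1 + (2/3)*1) - 31)**2 = ((7 + 1 + 2/3) - 31)**2 = (26/3 - 31)**2 = (-67/3)**2 = 4489/9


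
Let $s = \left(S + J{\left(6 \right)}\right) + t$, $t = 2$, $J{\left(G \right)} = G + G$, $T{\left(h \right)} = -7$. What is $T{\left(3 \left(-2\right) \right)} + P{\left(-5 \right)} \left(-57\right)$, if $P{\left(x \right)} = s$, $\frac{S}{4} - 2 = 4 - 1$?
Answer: $-1945$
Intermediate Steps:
$S = 20$ ($S = 8 + 4 \left(4 - 1\right) = 8 + 4 \cdot 3 = 8 + 12 = 20$)
$J{\left(G \right)} = 2 G$
$s = 34$ ($s = \left(20 + 2 \cdot 6\right) + 2 = \left(20 + 12\right) + 2 = 32 + 2 = 34$)
$P{\left(x \right)} = 34$
$T{\left(3 \left(-2\right) \right)} + P{\left(-5 \right)} \left(-57\right) = -7 + 34 \left(-57\right) = -7 - 1938 = -1945$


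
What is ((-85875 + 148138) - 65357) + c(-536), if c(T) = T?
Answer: -3630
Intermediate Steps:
((-85875 + 148138) - 65357) + c(-536) = ((-85875 + 148138) - 65357) - 536 = (62263 - 65357) - 536 = -3094 - 536 = -3630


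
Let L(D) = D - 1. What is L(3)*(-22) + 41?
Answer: -3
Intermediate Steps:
L(D) = -1 + D
L(3)*(-22) + 41 = (-1 + 3)*(-22) + 41 = 2*(-22) + 41 = -44 + 41 = -3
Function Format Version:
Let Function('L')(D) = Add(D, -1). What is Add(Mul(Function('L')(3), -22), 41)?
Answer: -3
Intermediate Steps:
Function('L')(D) = Add(-1, D)
Add(Mul(Function('L')(3), -22), 41) = Add(Mul(Add(-1, 3), -22), 41) = Add(Mul(2, -22), 41) = Add(-44, 41) = -3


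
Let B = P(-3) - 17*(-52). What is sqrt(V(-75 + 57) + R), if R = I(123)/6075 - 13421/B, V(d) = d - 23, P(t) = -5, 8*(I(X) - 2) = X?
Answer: I*sqrt(1408529417934)/158220 ≈ 7.501*I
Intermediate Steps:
I(X) = 2 + X/8
V(d) = -23 + d
B = 879 (B = -5 - 17*(-52) = -5 + 884 = 879)
R = -217379473/14239800 (R = (2 + (1/8)*123)/6075 - 13421/879 = (2 + 123/8)*(1/6075) - 13421*1/879 = (139/8)*(1/6075) - 13421/879 = 139/48600 - 13421/879 = -217379473/14239800 ≈ -15.266)
sqrt(V(-75 + 57) + R) = sqrt((-23 + (-75 + 57)) - 217379473/14239800) = sqrt((-23 - 18) - 217379473/14239800) = sqrt(-41 - 217379473/14239800) = sqrt(-801211273/14239800) = I*sqrt(1408529417934)/158220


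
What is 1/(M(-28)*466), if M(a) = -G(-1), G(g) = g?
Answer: 1/466 ≈ 0.0021459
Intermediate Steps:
M(a) = 1 (M(a) = -1*(-1) = 1)
1/(M(-28)*466) = 1/(1*466) = 1/466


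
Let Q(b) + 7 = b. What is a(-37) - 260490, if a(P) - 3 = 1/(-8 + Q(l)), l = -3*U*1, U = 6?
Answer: -8596072/33 ≈ -2.6049e+5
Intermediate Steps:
l = -18 (l = -3*6*1 = -18*1 = -18)
Q(b) = -7 + b
a(P) = 98/33 (a(P) = 3 + 1/(-8 + (-7 - 18)) = 3 + 1/(-8 - 25) = 3 + 1/(-33) = 3 - 1/33 = 98/33)
a(-37) - 260490 = 98/33 - 260490 = -8596072/33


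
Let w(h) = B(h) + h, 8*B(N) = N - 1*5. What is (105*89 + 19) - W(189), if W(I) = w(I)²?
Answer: -35580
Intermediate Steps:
B(N) = -5/8 + N/8 (B(N) = (N - 1*5)/8 = (N - 5)/8 = (-5 + N)/8 = -5/8 + N/8)
w(h) = -5/8 + 9*h/8 (w(h) = (-5/8 + h/8) + h = -5/8 + 9*h/8)
W(I) = (-5/8 + 9*I/8)²
(105*89 + 19) - W(189) = (105*89 + 19) - (-5 + 9*189)²/64 = (9345 + 19) - (-5 + 1701)²/64 = 9364 - 1696²/64 = 9364 - 2876416/64 = 9364 - 1*44944 = 9364 - 44944 = -35580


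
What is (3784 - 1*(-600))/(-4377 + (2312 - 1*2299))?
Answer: -1096/1091 ≈ -1.0046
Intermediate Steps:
(3784 - 1*(-600))/(-4377 + (2312 - 1*2299)) = (3784 + 600)/(-4377 + (2312 - 2299)) = 4384/(-4377 + 13) = 4384/(-4364) = 4384*(-1/4364) = -1096/1091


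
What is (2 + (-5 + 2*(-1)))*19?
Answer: -95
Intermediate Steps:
(2 + (-5 + 2*(-1)))*19 = (2 + (-5 - 2))*19 = (2 - 7)*19 = -5*19 = -95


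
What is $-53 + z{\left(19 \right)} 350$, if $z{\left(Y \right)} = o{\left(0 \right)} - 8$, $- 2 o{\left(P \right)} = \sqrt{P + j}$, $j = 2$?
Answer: $-2853 - 175 \sqrt{2} \approx -3100.5$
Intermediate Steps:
$o{\left(P \right)} = - \frac{\sqrt{2 + P}}{2}$ ($o{\left(P \right)} = - \frac{\sqrt{P + 2}}{2} = - \frac{\sqrt{2 + P}}{2}$)
$z{\left(Y \right)} = -8 - \frac{\sqrt{2}}{2}$ ($z{\left(Y \right)} = - \frac{\sqrt{2 + 0}}{2} - 8 = - \frac{\sqrt{2}}{2} - 8 = -8 - \frac{\sqrt{2}}{2}$)
$-53 + z{\left(19 \right)} 350 = -53 + \left(-8 - \frac{\sqrt{2}}{2}\right) 350 = -53 - \left(2800 + 175 \sqrt{2}\right) = -2853 - 175 \sqrt{2}$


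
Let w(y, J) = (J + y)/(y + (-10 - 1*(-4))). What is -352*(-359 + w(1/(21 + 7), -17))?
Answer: 20936256/167 ≈ 1.2537e+5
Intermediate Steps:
w(y, J) = (J + y)/(-6 + y) (w(y, J) = (J + y)/(y + (-10 + 4)) = (J + y)/(y - 6) = (J + y)/(-6 + y))
-352*(-359 + w(1/(21 + 7), -17)) = -352*(-359 + (-17 + 1/(21 + 7))/(-6 + 1/(21 + 7))) = -352*(-359 + (-17 + 1/28)/(-6 + 1/28)) = -352*(-359 - 475/28/(-167/28)) = -352*(-359 - 28/167*(-475/28)) = -352*(-359 + 475/167) = -352*(-59478/167) = 20936256/167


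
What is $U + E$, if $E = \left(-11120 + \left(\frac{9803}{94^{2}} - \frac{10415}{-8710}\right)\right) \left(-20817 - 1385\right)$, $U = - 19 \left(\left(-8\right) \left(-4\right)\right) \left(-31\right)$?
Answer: $\frac{949913093192057}{3848078} \approx 2.4685 \cdot 10^{8}$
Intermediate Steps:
$U = 18848$ ($U = \left(-19\right) 32 \left(-31\right) = \left(-608\right) \left(-31\right) = 18848$)
$E = \frac{949840564617913}{3848078}$ ($E = \left(-11120 + \left(\frac{9803}{8836} - - \frac{2083}{1742}\right)\right) \left(-22202\right) = \left(-11120 + \left(9803 \cdot \frac{1}{8836} + \frac{2083}{1742}\right)\right) \left(-22202\right) = \left(-11120 + \left(\frac{9803}{8836} + \frac{2083}{1742}\right)\right) \left(-22202\right) = \left(-11120 + \frac{17741107}{7696156}\right) \left(-22202\right) = \left(- \frac{85563513613}{7696156}\right) \left(-22202\right) = \frac{949840564617913}{3848078} \approx 2.4683 \cdot 10^{8}$)
$U + E = 18848 + \frac{949840564617913}{3848078} = \frac{949913093192057}{3848078}$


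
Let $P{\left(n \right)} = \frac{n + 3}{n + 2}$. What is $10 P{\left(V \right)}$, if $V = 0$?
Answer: $15$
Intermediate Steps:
$P{\left(n \right)} = \frac{3 + n}{2 + n}$
$10 P{\left(V \right)} = 10 \frac{3 + 0}{2 + 0} = 10 \cdot \frac{1}{2} \cdot 3 = 10 \cdot \frac{3}{2} = 15$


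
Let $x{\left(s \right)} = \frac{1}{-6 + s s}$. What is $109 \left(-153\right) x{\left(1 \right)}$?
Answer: $\frac{16677}{5} \approx 3335.4$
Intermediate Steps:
$x{\left(s \right)} = \frac{1}{-6 + s^{2}}$
$109 \left(-153\right) x{\left(1 \right)} = \frac{109 \left(-153\right)}{-6 + 1^{2}} = - \frac{16677}{-6 + 1} = - \frac{16677}{-5} = \left(-16677\right) \left(- \frac{1}{5}\right) = \frac{16677}{5}$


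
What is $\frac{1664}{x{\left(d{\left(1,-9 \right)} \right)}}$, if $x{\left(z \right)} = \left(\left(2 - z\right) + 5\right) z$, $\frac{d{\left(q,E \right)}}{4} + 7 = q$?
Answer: $- \frac{208}{93} \approx -2.2366$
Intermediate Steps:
$d{\left(q,E \right)} = -28 + 4 q$
$x{\left(z \right)} = z \left(7 - z\right)$ ($x{\left(z \right)} = \left(7 - z\right) z = z \left(7 - z\right)$)
$\frac{1664}{x{\left(d{\left(1,-9 \right)} \right)}} = \frac{1664}{\left(-28 + 4 \cdot 1\right) \left(7 - \left(-28 + 4 \cdot 1\right)\right)} = \frac{1664}{\left(-28 + 4\right) \left(7 - \left(-28 + 4\right)\right)} = \frac{1664}{\left(-24\right) \left(7 - -24\right)} = \frac{1664}{\left(-24\right) \left(7 + 24\right)} = \frac{1664}{\left(-24\right) 31} = \frac{1664}{-744} = 1664 \left(- \frac{1}{744}\right) = - \frac{208}{93}$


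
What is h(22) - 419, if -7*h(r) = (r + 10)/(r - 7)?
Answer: -44027/105 ≈ -419.30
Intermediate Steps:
h(r) = -(10 + r)/(7*(-7 + r)) (h(r) = -(r + 10)/(7*(r - 7)) = -(10 + r)/(7*(-7 + r)))
h(22) - 419 = (-10 - 1*22)/(7*(-7 + 22)) - 419 = (1/7)*(-10 - 22)/15 - 419 = (1/7)*(1/15)*(-32) - 419 = -32/105 - 419 = -44027/105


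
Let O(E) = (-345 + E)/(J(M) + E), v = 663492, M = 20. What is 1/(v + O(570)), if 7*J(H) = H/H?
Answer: 3991/2647998147 ≈ 1.5072e-6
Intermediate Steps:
J(H) = ⅐ (J(H) = (H/H)/7 = (⅐)*1 = ⅐)
O(E) = (-345 + E)/(⅐ + E)
1/(v + O(570)) = 1/(663492 + 7*(-345 + 570)/(1 + 7*570)) = 1/(663492 + 7*225/(1 + 3990)) = 1/(663492 + 7*225/3991) = 1/(663492 + 7*(1/3991)*225) = 1/(663492 + 1575/3991) = 1/(2647998147/3991) = 3991/2647998147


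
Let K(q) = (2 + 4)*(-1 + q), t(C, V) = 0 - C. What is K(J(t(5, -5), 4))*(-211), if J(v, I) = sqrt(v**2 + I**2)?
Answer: 1266 - 1266*sqrt(41) ≈ -6840.4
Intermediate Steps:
t(C, V) = -C
J(v, I) = sqrt(I**2 + v**2)
K(q) = -6 + 6*q (K(q) = 6*(-1 + q) = -6 + 6*q)
K(J(t(5, -5), 4))*(-211) = (-6 + 6*sqrt(4**2 + (-1*5)**2))*(-211) = (-6 + 6*sqrt(16 + (-5)**2))*(-211) = (-6 + 6*sqrt(16 + 25))*(-211) = (-6 + 6*sqrt(41))*(-211) = 1266 - 1266*sqrt(41)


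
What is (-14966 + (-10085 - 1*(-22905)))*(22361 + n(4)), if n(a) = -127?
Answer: -47714164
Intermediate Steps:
(-14966 + (-10085 - 1*(-22905)))*(22361 + n(4)) = (-14966 + (-10085 - 1*(-22905)))*(22361 - 127) = (-14966 + (-10085 + 22905))*22234 = (-14966 + 12820)*22234 = -2146*22234 = -47714164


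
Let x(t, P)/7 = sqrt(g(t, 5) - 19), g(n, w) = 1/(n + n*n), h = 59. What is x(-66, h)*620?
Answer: 434*I*sqrt(349673610)/429 ≈ 18918.0*I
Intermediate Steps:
g(n, w) = 1/(n + n**2)
x(t, P) = 7*sqrt(-19 + 1/(t*(1 + t))) (x(t, P) = 7*sqrt(1/(t*(1 + t)) - 19) = 7*sqrt(-19 + 1/(t*(1 + t))))
x(-66, h)*620 = (7*sqrt((1 - 19*(-66)*(1 - 66))/((-66)*(1 - 66))))*620 = (7*sqrt(-1/66*(1 - 19*(-66)*(-65))/(-65)))*620 = (7*sqrt(-1/66*(-1/65)*(1 - 81510)))*620 = (7*sqrt(-1/66*(-1/65)*(-81509)))*620 = (7*sqrt(-81509/4290))*620 = (7*(I*sqrt(349673610)/4290))*620 = (7*I*sqrt(349673610)/4290)*620 = 434*I*sqrt(349673610)/429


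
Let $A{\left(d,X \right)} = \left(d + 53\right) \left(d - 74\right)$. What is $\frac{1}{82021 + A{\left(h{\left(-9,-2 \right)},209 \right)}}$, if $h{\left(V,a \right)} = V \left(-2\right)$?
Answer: $\frac{1}{78045} \approx 1.2813 \cdot 10^{-5}$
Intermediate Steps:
$h{\left(V,a \right)} = - 2 V$
$A{\left(d,X \right)} = \left(-74 + d\right) \left(53 + d\right)$ ($A{\left(d,X \right)} = \left(53 + d\right) \left(-74 + d\right) = \left(-74 + d\right) \left(53 + d\right)$)
$\frac{1}{82021 + A{\left(h{\left(-9,-2 \right)},209 \right)}} = \frac{1}{82021 - \left(3922 - 324 + 21 \left(-2\right) \left(-9\right)\right)} = \frac{1}{82021 - \left(4300 - 324\right)} = \frac{1}{82021 - 3976} = \frac{1}{78045}$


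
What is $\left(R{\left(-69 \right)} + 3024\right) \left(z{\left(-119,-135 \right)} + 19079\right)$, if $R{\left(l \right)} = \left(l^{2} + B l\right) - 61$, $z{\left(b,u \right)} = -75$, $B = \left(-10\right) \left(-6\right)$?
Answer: $68110336$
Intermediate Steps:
$B = 60$
$R{\left(l \right)} = -61 + l^{2} + 60 l$ ($R{\left(l \right)} = \left(l^{2} + 60 l\right) - 61 = -61 + l^{2} + 60 l$)
$\left(R{\left(-69 \right)} + 3024\right) \left(z{\left(-119,-135 \right)} + 19079\right) = \left(\left(-61 + \left(-69\right)^{2} + 60 \left(-69\right)\right) + 3024\right) \left(-75 + 19079\right) = \left(\left(-61 + 4761 - 4140\right) + 3024\right) 19004 = \left(560 + 3024\right) 19004 = 3584 \cdot 19004 = 68110336$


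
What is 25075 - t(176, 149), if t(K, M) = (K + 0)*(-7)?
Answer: 26307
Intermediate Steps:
t(K, M) = -7*K (t(K, M) = K*(-7) = -7*K)
25075 - t(176, 149) = 25075 - (-7)*176 = 25075 - 1*(-1232) = 25075 + 1232 = 26307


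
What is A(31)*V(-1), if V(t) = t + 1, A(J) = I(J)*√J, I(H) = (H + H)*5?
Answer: 0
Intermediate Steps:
I(H) = 10*H (I(H) = (2*H)*5 = 10*H)
A(J) = 10*J^(3/2) (A(J) = (10*J)*√J = 10*J^(3/2))
V(t) = 1 + t
A(31)*V(-1) = (10*31^(3/2))*(1 - 1) = (10*(31*√31))*0 = (310*√31)*0 = 0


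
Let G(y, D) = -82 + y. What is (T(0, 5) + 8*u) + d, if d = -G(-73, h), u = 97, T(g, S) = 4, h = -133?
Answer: 935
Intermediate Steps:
d = 155 (d = -(-82 - 73) = -1*(-155) = 155)
(T(0, 5) + 8*u) + d = (4 + 8*97) + 155 = (4 + 776) + 155 = 780 + 155 = 935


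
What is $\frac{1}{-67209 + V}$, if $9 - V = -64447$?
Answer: $- \frac{1}{2753} \approx -0.00036324$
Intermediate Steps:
$V = 64456$ ($V = 9 - -64447 = 9 + 64447 = 64456$)
$\frac{1}{-67209 + V} = \frac{1}{-67209 + 64456} = \frac{1}{-2753} = - \frac{1}{2753}$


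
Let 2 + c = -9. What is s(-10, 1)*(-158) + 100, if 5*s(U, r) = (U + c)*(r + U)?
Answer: -29362/5 ≈ -5872.4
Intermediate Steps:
c = -11 (c = -2 - 9 = -11)
s(U, r) = (-11 + U)*(U + r)/5 (s(U, r) = ((U - 11)*(r + U))/5 = ((-11 + U)*(U + r))/5 = (-11 + U)*(U + r)/5)
s(-10, 1)*(-158) + 100 = (-11/5*(-10) - 11/5*1 + (⅕)*(-10)² + (⅕)*(-10)*1)*(-158) + 100 = (22 - 11/5 + (⅕)*100 - 2)*(-158) + 100 = (22 - 11/5 + 20 - 2)*(-158) + 100 = (189/5)*(-158) + 100 = -29862/5 + 100 = -29362/5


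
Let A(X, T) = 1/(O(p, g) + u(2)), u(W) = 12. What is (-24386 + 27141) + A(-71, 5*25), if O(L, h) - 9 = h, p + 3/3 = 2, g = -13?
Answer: 22041/8 ≈ 2755.1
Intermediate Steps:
p = 1 (p = -1 + 2 = 1)
O(L, h) = 9 + h
A(X, T) = ⅛ (A(X, T) = 1/((9 - 13) + 12) = 1/(-4 + 12) = 1/8 = ⅛)
(-24386 + 27141) + A(-71, 5*25) = (-24386 + 27141) + ⅛ = 2755 + ⅛ = 22041/8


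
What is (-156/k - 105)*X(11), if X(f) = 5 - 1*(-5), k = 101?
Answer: -107610/101 ≈ -1065.4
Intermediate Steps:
X(f) = 10 (X(f) = 5 + 5 = 10)
(-156/k - 105)*X(11) = (-156/101 - 105)*10 = -10761/101*10 = -107610/101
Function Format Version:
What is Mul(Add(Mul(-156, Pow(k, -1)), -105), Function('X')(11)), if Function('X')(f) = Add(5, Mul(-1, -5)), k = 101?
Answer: Rational(-107610, 101) ≈ -1065.4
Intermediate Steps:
Function('X')(f) = 10 (Function('X')(f) = Add(5, 5) = 10)
Mul(Add(Mul(-156, Pow(k, -1)), -105), Function('X')(11)) = Mul(Add(Mul(-156, Pow(101, -1)), -105), 10) = Mul(Add(Mul(-156, Rational(1, 101)), -105), 10) = Mul(Add(Rational(-156, 101), -105), 10) = Mul(Rational(-10761, 101), 10) = Rational(-107610, 101)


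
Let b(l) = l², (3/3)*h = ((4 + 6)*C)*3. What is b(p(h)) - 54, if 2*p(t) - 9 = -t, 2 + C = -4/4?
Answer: 9585/4 ≈ 2396.3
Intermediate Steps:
C = -3 (C = -2 - 4/4 = -2 - 4*¼ = -2 - 1 = -3)
h = -90 (h = ((4 + 6)*(-3))*3 = (10*(-3))*3 = -30*3 = -90)
p(t) = 9/2 - t/2 (p(t) = 9/2 + (-t)/2 = 9/2 - t/2)
b(p(h)) - 54 = (9/2 - ½*(-90))² - 54 = (9/2 + 45)² - 54 = (99/2)² - 54 = 9801/4 - 54 = 9585/4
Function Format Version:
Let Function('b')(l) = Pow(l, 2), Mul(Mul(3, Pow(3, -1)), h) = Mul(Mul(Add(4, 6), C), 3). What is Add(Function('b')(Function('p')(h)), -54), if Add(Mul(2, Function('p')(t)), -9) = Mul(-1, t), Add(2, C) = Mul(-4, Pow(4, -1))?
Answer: Rational(9585, 4) ≈ 2396.3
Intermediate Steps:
C = -3 (C = Add(-2, Mul(-4, Pow(4, -1))) = Add(-2, Mul(-4, Rational(1, 4))) = Add(-2, -1) = -3)
h = -90 (h = Mul(Mul(Add(4, 6), -3), 3) = Mul(Mul(10, -3), 3) = Mul(-30, 3) = -90)
Function('p')(t) = Add(Rational(9, 2), Mul(Rational(-1, 2), t)) (Function('p')(t) = Add(Rational(9, 2), Mul(Rational(1, 2), Mul(-1, t))) = Add(Rational(9, 2), Mul(Rational(-1, 2), t)))
Add(Function('b')(Function('p')(h)), -54) = Add(Pow(Add(Rational(9, 2), Mul(Rational(-1, 2), -90)), 2), -54) = Add(Pow(Add(Rational(9, 2), 45), 2), -54) = Add(Pow(Rational(99, 2), 2), -54) = Add(Rational(9801, 4), -54) = Rational(9585, 4)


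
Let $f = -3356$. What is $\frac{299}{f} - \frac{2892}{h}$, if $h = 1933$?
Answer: $- \frac{10283519}{6487148} \approx -1.5852$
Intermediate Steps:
$\frac{299}{f} - \frac{2892}{h} = \frac{299}{-3356} - \frac{2892}{1933} = 299 \left(- \frac{1}{3356}\right) - \frac{2892}{1933} = - \frac{299}{3356} - \frac{2892}{1933} = - \frac{10283519}{6487148}$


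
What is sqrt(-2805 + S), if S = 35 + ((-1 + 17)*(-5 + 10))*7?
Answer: I*sqrt(2210) ≈ 47.011*I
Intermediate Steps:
S = 595 (S = 35 + (16*5)*7 = 35 + 80*7 = 35 + 560 = 595)
sqrt(-2805 + S) = sqrt(-2805 + 595) = sqrt(-2210) = I*sqrt(2210)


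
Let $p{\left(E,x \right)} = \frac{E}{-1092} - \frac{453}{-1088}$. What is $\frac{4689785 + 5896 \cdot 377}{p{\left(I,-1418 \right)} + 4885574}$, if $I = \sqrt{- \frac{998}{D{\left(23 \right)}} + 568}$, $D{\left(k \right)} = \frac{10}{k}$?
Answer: $\frac{4965779704948268460945600}{3509644273586598989913311} + \frac{186156915223552 i \sqrt{43185}}{3509644273586598989913311} \approx 1.4149 + 1.1023 \cdot 10^{-8} i$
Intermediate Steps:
$I = \frac{i \sqrt{43185}}{5}$ ($I = \sqrt{- \frac{998}{10 \cdot \frac{1}{23}} + 568} = \sqrt{- \frac{998}{\frac{10}{23}} + 568} = \sqrt{\left(-998\right) \frac{23}{10} + 568} = \sqrt{- \frac{11477}{5} + 568} = \sqrt{- \frac{8637}{5}} = \frac{i \sqrt{43185}}{5} \approx 41.562 i$)
$p{\left(E,x \right)} = \frac{453}{1088} - \frac{E}{1092}$ ($p{\left(E,x \right)} = E \left(- \frac{1}{1092}\right) - - \frac{453}{1088} = - \frac{E}{1092} + \frac{453}{1088} = \frac{453}{1088} - \frac{E}{1092}$)
$\frac{4689785 + 5896 \cdot 377}{p{\left(I,-1418 \right)} + 4885574} = \frac{4689785 + 5896 \cdot 377}{\left(\frac{453}{1088} - \frac{\frac{1}{5} i \sqrt{43185}}{1092}\right) + 4885574} = \frac{4689785 + 2222792}{\left(\frac{453}{1088} - \frac{i \sqrt{43185}}{5460}\right) + 4885574} = \frac{6912577}{\frac{5315504965}{1088} - \frac{i \sqrt{43185}}{5460}}$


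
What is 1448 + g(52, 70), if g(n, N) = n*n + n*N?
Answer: 7792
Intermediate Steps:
g(n, N) = n² + N*n
1448 + g(52, 70) = 1448 + 52*(70 + 52) = 1448 + 52*122 = 1448 + 6344 = 7792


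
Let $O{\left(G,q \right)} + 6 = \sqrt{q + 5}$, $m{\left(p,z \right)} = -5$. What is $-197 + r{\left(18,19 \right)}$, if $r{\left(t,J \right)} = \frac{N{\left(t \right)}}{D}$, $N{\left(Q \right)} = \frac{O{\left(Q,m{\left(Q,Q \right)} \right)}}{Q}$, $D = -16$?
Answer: $- \frac{9455}{48} \approx -196.98$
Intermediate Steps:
$O{\left(G,q \right)} = -6 + \sqrt{5 + q}$ ($O{\left(G,q \right)} = -6 + \sqrt{q + 5} = -6 + \sqrt{5 + q}$)
$N{\left(Q \right)} = - \frac{6}{Q}$ ($N{\left(Q \right)} = \frac{-6 + \sqrt{5 - 5}}{Q} = \frac{-6 + \sqrt{0}}{Q} = \frac{-6 + 0}{Q} = - \frac{6}{Q}$)
$r{\left(t,J \right)} = \frac{3}{8 t}$ ($r{\left(t,J \right)} = \frac{\left(-6\right) \frac{1}{t}}{-16} = - \frac{6}{t} \left(- \frac{1}{16}\right) = \frac{3}{8 t}$)
$-197 + r{\left(18,19 \right)} = -197 + \frac{3}{8 \cdot 18} = -197 + \frac{3}{8} \cdot \frac{1}{18} = -197 + \frac{1}{48} = - \frac{9455}{48}$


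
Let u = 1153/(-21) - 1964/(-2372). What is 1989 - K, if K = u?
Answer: 25442435/12453 ≈ 2043.1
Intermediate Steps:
u = -673418/12453 (u = 1153*(-1/21) - 1964*(-1/2372) = -1153/21 + 491/593 = -673418/12453 ≈ -54.077)
K = -673418/12453 ≈ -54.077
1989 - K = 1989 - 1*(-673418/12453) = 1989 + 673418/12453 = 25442435/12453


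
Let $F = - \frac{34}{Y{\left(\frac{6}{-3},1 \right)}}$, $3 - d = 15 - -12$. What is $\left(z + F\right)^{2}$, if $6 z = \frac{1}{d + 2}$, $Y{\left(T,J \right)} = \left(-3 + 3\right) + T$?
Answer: $\frac{5031049}{17424} \approx 288.74$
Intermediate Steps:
$d = -24$ ($d = 3 - \left(15 - -12\right) = 3 - \left(15 + 12\right) = 3 - 27 = -24$)
$Y{\left(T,J \right)} = T$ ($Y{\left(T,J \right)} = 0 + T = T$)
$F = 17$ ($F = - \frac{34}{6 \frac{1}{-3}} = - \frac{34}{6 \left(- \frac{1}{3}\right)} = - \frac{34}{-2} = \left(-34\right) \left(- \frac{1}{2}\right) = 17$)
$z = - \frac{1}{132}$ ($z = \frac{1}{6 \left(-24 + 2\right)} = \frac{1}{6 \left(-22\right)} = \frac{1}{6} \left(- \frac{1}{22}\right) = - \frac{1}{132} \approx -0.0075758$)
$\left(z + F\right)^{2} = \left(- \frac{1}{132} + 17\right)^{2} = \left(\frac{2243}{132}\right)^{2} = \frac{5031049}{17424}$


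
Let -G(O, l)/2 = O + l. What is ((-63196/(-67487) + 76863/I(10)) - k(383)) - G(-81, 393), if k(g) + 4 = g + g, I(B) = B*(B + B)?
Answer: 476750183/1928200 ≈ 247.25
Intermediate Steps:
I(B) = 2*B² (I(B) = B*(2*B) = 2*B²)
k(g) = -4 + 2*g (k(g) = -4 + (g + g) = -4 + 2*g)
G(O, l) = -2*O - 2*l (G(O, l) = -2*(O + l) = -2*O - 2*l)
((-63196/(-67487) + 76863/I(10)) - k(383)) - G(-81, 393) = ((-63196/(-67487) + 76863/((2*10²))) - (-4 + 2*383)) - (-2*(-81) - 2*393) = ((-63196*(-1/67487) + 76863/((2*100))) - (-4 + 766)) - (162 - 786) = ((9028/9641 + 76863/200) - 1*762) - 1*(-624) = ((9028/9641 + 76863*(1/200)) - 762) + 624 = ((9028/9641 + 76863/200) - 762) + 624 = (742841783/1928200 - 762) + 624 = -726446617/1928200 + 624 = 476750183/1928200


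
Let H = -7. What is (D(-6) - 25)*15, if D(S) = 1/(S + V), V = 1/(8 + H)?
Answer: -378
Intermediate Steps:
V = 1 (V = 1/(8 - 7) = 1/1 = 1)
D(S) = 1/(1 + S) (D(S) = 1/(S + 1) = 1/(1 + S))
(D(-6) - 25)*15 = (1/(1 - 6) - 25)*15 = (1/(-5) - 25)*15 = (-⅕ - 25)*15 = -126/5*15 = -378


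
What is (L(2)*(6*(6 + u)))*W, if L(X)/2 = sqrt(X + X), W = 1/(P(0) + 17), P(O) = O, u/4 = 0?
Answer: 144/17 ≈ 8.4706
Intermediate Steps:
u = 0 (u = 4*0 = 0)
W = 1/17 (W = 1/(0 + 17) = 1/17 ≈ 0.058824)
L(X) = 2*sqrt(2)*sqrt(X) (L(X) = 2*sqrt(X + X) = 2*sqrt(2*X) = 2*(sqrt(2)*sqrt(X)) = 2*sqrt(2)*sqrt(X))
(L(2)*(6*(6 + u)))*W = ((2*sqrt(2)*sqrt(2))*(6*(6 + 0)))*(1/17) = (4*(6*6))*(1/17) = (4*36)*(1/17) = 144*(1/17) = 144/17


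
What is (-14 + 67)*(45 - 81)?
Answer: -1908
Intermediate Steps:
(-14 + 67)*(45 - 81) = 53*(-36) = -1908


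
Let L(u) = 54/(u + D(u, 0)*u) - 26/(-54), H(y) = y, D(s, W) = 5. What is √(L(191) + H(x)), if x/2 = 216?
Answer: 5*√51124206/1719 ≈ 20.797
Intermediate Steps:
x = 432 (x = 2*216 = 432)
L(u) = 13/27 + 9/u (L(u) = 54/(u + 5*u) - 26/(-54) = 54/((6*u)) - 26*(-1/54) = 54*(1/(6*u)) + 13/27 = 9/u + 13/27 = 13/27 + 9/u)
√(L(191) + H(x)) = √((13/27 + 9/191) + 432) = √(2726/5157 + 432) = √(2230550/5157) = 5*√51124206/1719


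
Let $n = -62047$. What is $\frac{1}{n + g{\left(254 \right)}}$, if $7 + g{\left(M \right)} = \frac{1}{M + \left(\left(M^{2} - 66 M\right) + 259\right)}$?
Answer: $- \frac{48265}{2995036309} \approx -1.6115 \cdot 10^{-5}$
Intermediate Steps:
$g{\left(M \right)} = -7 + \frac{1}{259 + M^{2} - 65 M}$ ($g{\left(M \right)} = -7 + \frac{1}{M + \left(\left(M^{2} - 66 M\right) + 259\right)} = -7 + \frac{1}{M + \left(259 + M^{2} - 66 M\right)} = -7 + \frac{1}{259 + M^{2} - 65 M}$)
$\frac{1}{n + g{\left(254 \right)}} = \frac{1}{-62047 + \frac{-1812 - 7 \cdot 254^{2} + 455 \cdot 254}{259 + 254^{2} - 16510}} = \frac{1}{-62047 + \frac{-1812 - 451612 + 115570}{259 + 64516 - 16510}} = \frac{1}{-62047 + \frac{-1812 - 451612 + 115570}{48265}} = \frac{1}{-62047 + \frac{1}{48265} \left(-337854\right)} = \frac{1}{-62047 - \frac{337854}{48265}} = \frac{1}{- \frac{2995036309}{48265}} = - \frac{48265}{2995036309}$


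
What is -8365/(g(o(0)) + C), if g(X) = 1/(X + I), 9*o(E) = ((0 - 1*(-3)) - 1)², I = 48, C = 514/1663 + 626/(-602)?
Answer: 1825623339820/154985913 ≈ 11779.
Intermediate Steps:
C = -365805/500563 (C = 514*(1/1663) + 626*(-1/602) = 514/1663 - 313/301 = -365805/500563 ≈ -0.73079)
o(E) = 4/9 (o(E) = ((0 - 1*(-3)) - 1)²/9 = ((0 + 3) - 1)²/9 = (3 - 1)²/9 = (⅑)*2² = (⅑)*4 = 4/9)
g(X) = 1/(48 + X) (g(X) = 1/(X + 48) = 1/(48 + X))
-8365/(g(o(0)) + C) = -8365/(1/(48 + 4/9) - 365805/500563) = -8365/(1/(436/9) - 365805/500563) = -8365/(9/436 - 365805/500563) = -8365/(-154985913/218245468) = -8365*(-218245468/154985913) = 1825623339820/154985913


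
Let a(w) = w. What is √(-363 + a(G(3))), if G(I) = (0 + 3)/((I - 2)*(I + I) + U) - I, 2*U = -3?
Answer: 2*I*√822/3 ≈ 19.114*I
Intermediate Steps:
U = -3/2 (U = (½)*(-3) = -3/2 ≈ -1.5000)
G(I) = -I + 3/(-3/2 + 2*I*(-2 + I)) (G(I) = (0 + 3)/((I - 2)*(I + I) - 3/2) - I = 3/((-2 + I)*(2*I) - 3/2) - I = 3/(2*I*(-2 + I) - 3/2) - I = 3/(-3/2 + 2*I*(-2 + I)) - I = -I + 3/(-3/2 + 2*I*(-2 + I)))
√(-363 + a(G(3))) = √(-363 + (-6 - 8*3² - 3*3 + 4*3³)/(3 - 4*3² + 8*3)) = √(-363 + (-6 - 8*9 - 9 + 4*27)/(3 - 4*9 + 24)) = √(-363 + (-6 - 72 - 9 + 108)/(3 - 36 + 24)) = √(-363 + 21/(-9)) = √(-363 - ⅑*21) = √(-363 - 7/3) = √(-1096/3) = 2*I*√822/3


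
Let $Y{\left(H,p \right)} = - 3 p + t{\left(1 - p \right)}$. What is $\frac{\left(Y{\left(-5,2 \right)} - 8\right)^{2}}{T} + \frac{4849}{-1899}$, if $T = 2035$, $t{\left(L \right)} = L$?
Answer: $- \frac{1888088}{772893} \approx -2.4429$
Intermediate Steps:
$Y{\left(H,p \right)} = 1 - 4 p$ ($Y{\left(H,p \right)} = - 3 p - \left(-1 + p\right) = 1 - 4 p$)
$\frac{\left(Y{\left(-5,2 \right)} - 8\right)^{2}}{T} + \frac{4849}{-1899} = \frac{\left(\left(1 - 8\right) - 8\right)^{2}}{2035} + \frac{4849}{-1899} = \left(\left(1 - 8\right) - 8\right)^{2} \cdot \frac{1}{2035} + 4849 \left(- \frac{1}{1899}\right) = \left(-7 - 8\right)^{2} \cdot \frac{1}{2035} - \frac{4849}{1899} = \left(-15\right)^{2} \cdot \frac{1}{2035} - \frac{4849}{1899} = 225 \cdot \frac{1}{2035} - \frac{4849}{1899} = \frac{45}{407} - \frac{4849}{1899} = - \frac{1888088}{772893}$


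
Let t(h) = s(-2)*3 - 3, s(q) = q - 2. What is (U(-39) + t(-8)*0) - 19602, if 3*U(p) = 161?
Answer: -58645/3 ≈ -19548.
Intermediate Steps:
s(q) = -2 + q
t(h) = -15 (t(h) = (-2 - 2)*3 - 3 = -4*3 - 3 = -12 - 3 = -15)
U(p) = 161/3 (U(p) = (⅓)*161 = 161/3)
(U(-39) + t(-8)*0) - 19602 = (161/3 - 15*0) - 19602 = (161/3 + 0) - 19602 = 161/3 - 19602 = -58645/3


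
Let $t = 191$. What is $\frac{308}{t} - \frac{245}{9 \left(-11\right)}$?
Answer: $\frac{77287}{18909} \approx 4.0873$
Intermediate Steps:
$\frac{308}{t} - \frac{245}{9 \left(-11\right)} = \frac{308}{191} - \frac{245}{9 \left(-11\right)} = 308 \cdot \frac{1}{191} - \frac{245}{-99} = \frac{308}{191} - - \frac{245}{99} = \frac{308}{191} + \frac{245}{99} = \frac{77287}{18909}$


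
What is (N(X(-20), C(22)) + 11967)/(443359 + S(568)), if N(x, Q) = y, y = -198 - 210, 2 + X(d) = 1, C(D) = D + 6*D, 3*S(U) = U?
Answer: 34677/1330645 ≈ 0.026060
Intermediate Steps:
S(U) = U/3
C(D) = 7*D
X(d) = -1 (X(d) = -2 + 1 = -1)
y = -408
N(x, Q) = -408
(N(X(-20), C(22)) + 11967)/(443359 + S(568)) = (-408 + 11967)/(443359 + (⅓)*568) = 11559/(443359 + 568/3) = 11559/(1330645/3) = 11559*(3/1330645) = 34677/1330645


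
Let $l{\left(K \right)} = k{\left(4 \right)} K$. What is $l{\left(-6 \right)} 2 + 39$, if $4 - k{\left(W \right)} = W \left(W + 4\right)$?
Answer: $375$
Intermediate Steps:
$k{\left(W \right)} = 4 - W \left(4 + W\right)$ ($k{\left(W \right)} = 4 - W \left(W + 4\right) = 4 - W \left(4 + W\right)$)
$l{\left(K \right)} = - 28 K$ ($l{\left(K \right)} = \left(4 - 4^{2} - 16\right) K = \left(4 - 16 - 16\right) K = - 28 K$)
$l{\left(-6 \right)} 2 + 39 = \left(-28\right) \left(-6\right) 2 + 39 = 168 \cdot 2 + 39 = 336 + 39 = 375$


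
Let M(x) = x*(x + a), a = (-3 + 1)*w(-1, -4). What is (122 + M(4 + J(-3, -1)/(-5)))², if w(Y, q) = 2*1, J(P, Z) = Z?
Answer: 9431041/625 ≈ 15090.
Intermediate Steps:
w(Y, q) = 2
a = -4 (a = (-3 + 1)*2 = -2*2 = -4)
M(x) = x*(-4 + x) (M(x) = x*(x - 4) = x*(-4 + x))
(122 + M(4 + J(-3, -1)/(-5)))² = (122 + (4 - 1/(-5))*(-4 + (4 - 1/(-5))))² = (122 + (4 - ⅕*(-1))*(-4 + (4 - ⅕*(-1))))² = (122 + (4 + ⅕)*(-4 + (4 + ⅕)))² = (122 + 21*(-4 + 21/5)/5)² = (122 + (21/5)*(⅕))² = (122 + 21/25)² = (3071/25)² = 9431041/625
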